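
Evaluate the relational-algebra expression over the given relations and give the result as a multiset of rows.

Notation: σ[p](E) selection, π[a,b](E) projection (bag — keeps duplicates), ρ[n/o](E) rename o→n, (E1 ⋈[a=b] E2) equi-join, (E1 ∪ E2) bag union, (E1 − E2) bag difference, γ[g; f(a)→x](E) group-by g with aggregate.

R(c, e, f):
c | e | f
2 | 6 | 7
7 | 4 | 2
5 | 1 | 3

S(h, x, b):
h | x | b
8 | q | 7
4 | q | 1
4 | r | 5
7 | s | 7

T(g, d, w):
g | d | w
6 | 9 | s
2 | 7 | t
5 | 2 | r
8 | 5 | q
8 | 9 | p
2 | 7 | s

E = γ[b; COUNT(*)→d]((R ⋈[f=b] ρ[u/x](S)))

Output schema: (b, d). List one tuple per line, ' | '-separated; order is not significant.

Stepwise |·|:
  R → 3
  S → 4
  ρ[u/x](S) → 4
  (R ⋈[f=b] ρ[u/x](S)) → 2
  γ[b; COUNT(*)→d]((R ⋈[f=b] ρ[u/x](S))) → 1

== RESULT ==
b | d
7 | 2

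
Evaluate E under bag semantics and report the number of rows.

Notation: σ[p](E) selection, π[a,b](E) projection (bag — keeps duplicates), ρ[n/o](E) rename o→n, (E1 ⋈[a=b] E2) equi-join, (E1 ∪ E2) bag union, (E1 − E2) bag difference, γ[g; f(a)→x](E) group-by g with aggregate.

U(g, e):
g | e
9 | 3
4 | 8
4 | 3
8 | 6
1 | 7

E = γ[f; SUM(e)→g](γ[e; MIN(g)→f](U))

Row counts bottom-up:
  U → 5
  γ[e; MIN(g)→f](U) → 4
  γ[f; SUM(e)→g](γ[e; MIN(g)→f](U)) → 3

|E| = 3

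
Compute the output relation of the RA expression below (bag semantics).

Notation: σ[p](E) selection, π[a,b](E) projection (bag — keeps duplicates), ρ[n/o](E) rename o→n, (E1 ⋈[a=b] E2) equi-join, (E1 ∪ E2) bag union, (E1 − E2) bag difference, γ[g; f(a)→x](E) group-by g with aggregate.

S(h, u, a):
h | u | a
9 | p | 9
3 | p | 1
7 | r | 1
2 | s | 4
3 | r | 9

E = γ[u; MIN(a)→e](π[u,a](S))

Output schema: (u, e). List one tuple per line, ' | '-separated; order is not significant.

Subexpression sizes:
  S → 5
  π[u,a](S) → 5
  γ[u; MIN(a)→e](π[u,a](S)) → 3

== RESULT ==
u | e
p | 1
r | 1
s | 4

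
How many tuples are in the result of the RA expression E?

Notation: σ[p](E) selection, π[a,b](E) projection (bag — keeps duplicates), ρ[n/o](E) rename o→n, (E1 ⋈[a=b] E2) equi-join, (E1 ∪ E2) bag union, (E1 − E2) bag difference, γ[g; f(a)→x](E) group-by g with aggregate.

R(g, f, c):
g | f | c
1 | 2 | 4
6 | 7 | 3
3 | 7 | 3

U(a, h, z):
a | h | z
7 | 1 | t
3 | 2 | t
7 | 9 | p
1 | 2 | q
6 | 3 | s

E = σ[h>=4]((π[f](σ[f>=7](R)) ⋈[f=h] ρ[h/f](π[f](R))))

Stepwise |·|:
  R → 3
  σ[f>=7](R) → 2
  π[f](σ[f>=7](R)) → 2
  R → 3
  π[f](R) → 3
  ρ[h/f](π[f](R)) → 3
  (π[f](σ[f>=7](R)) ⋈[f=h] ρ[h/f](π[f](R))) → 4
  σ[h>=4]((π[f](σ[f>=7](R)) ⋈[f=h] ρ[h/f](π[f](R)))) → 4

|E| = 4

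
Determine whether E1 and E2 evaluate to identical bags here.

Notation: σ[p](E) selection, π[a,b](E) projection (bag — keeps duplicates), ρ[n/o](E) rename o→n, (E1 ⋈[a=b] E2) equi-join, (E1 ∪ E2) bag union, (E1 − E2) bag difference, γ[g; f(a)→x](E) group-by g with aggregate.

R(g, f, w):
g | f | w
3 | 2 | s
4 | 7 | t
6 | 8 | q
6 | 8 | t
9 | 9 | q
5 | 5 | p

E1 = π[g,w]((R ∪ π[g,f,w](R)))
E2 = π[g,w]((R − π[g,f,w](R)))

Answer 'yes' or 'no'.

E1 per-node cardinality:
  R → 6
  R → 6
  π[g,f,w](R) → 6
  (R ∪ π[g,f,w](R)) → 12
  π[g,w]((R ∪ π[g,f,w](R))) → 12
E2 per-node cardinality:
  R → 6
  R → 6
  π[g,f,w](R) → 6
  (R − π[g,f,w](R)) → 0
  π[g,w]((R − π[g,f,w](R))) → 0

E1 result:
g | w
3 | s
3 | s
4 | t
4 | t
5 | p
5 | p
6 | q
6 | q
6 | t
6 | t
9 | q
9 | q
E2 result:
g | w
(0 rows)
Witness: (6, 't') appears 2× in E1 but 0× in E2.

no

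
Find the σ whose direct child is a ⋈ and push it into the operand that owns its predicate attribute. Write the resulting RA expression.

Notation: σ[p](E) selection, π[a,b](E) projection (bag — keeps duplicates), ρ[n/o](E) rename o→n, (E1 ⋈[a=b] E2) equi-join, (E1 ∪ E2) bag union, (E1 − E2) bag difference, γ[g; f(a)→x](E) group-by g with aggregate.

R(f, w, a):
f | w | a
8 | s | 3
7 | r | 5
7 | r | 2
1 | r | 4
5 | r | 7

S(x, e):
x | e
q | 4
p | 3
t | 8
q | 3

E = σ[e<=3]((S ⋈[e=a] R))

σ filters on e, owned by the left side.
E' = (σ[e<=3](S) ⋈[e=a] R)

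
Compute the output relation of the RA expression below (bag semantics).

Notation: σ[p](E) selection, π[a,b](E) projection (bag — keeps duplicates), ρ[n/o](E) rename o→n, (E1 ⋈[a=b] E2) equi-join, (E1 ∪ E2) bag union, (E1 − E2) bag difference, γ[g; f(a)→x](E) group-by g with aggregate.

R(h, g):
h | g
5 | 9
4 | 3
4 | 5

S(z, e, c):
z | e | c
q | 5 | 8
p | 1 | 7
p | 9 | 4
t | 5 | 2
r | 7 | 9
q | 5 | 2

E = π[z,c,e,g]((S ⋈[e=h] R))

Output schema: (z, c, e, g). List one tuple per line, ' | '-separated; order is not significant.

Row counts bottom-up:
  S → 6
  R → 3
  (S ⋈[e=h] R) → 3
  π[z,c,e,g]((S ⋈[e=h] R)) → 3

== RESULT ==
z | c | e | g
q | 2 | 5 | 9
q | 8 | 5 | 9
t | 2 | 5 | 9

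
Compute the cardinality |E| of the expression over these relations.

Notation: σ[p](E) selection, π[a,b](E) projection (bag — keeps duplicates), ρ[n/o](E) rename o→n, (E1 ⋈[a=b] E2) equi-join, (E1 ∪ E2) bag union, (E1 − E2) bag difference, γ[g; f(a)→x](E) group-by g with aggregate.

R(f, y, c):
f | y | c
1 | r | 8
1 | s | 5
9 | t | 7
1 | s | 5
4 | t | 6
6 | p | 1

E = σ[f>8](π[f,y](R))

Subexpression sizes:
  R → 6
  π[f,y](R) → 6
  σ[f>8](π[f,y](R)) → 1

|E| = 1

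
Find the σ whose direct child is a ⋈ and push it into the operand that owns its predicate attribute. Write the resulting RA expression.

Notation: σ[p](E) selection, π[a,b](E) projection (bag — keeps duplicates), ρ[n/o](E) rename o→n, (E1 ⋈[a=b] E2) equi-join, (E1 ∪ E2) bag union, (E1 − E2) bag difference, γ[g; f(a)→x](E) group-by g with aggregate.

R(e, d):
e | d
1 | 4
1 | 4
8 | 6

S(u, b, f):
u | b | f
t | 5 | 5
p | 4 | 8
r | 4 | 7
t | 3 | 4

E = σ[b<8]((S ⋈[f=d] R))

σ filters on b, owned by the left side.
E' = (σ[b<8](S) ⋈[f=d] R)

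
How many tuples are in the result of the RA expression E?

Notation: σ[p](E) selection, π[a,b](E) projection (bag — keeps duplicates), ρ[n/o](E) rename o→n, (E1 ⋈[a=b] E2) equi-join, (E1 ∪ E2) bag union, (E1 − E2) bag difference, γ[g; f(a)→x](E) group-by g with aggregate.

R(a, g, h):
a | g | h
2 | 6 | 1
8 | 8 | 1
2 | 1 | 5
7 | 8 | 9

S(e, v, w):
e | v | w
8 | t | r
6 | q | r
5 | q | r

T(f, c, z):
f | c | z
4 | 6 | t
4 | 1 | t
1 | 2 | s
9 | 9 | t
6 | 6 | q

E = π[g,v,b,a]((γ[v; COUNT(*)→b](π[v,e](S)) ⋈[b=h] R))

Stepwise |·|:
  S → 3
  π[v,e](S) → 3
  γ[v; COUNT(*)→b](π[v,e](S)) → 2
  R → 4
  (γ[v; COUNT(*)→b](π[v,e](S)) ⋈[b=h] R) → 2
  π[g,v,b,a]((γ[v; COUNT(*)→b](π[v,e](S)) ⋈[b=h] R)) → 2

|E| = 2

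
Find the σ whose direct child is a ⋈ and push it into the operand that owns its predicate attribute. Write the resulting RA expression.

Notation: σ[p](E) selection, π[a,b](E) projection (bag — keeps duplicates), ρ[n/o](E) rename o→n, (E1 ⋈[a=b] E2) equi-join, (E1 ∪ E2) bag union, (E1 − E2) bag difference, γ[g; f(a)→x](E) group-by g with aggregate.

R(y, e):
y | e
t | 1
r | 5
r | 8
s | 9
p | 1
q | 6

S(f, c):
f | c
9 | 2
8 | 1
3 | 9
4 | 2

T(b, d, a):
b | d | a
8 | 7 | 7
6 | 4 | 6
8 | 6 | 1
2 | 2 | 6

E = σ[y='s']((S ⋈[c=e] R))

σ filters on y, owned by the right side.
E' = (S ⋈[c=e] σ[y='s'](R))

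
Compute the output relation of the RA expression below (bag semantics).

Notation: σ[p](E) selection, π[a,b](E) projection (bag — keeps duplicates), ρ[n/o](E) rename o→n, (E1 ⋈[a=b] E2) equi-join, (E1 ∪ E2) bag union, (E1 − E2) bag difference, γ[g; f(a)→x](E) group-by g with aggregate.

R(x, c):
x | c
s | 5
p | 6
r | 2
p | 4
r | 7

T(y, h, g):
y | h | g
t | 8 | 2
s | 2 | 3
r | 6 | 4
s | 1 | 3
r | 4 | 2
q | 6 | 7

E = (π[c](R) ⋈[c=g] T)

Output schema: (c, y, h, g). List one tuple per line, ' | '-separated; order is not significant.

Per-node cardinality:
  R → 5
  π[c](R) → 5
  T → 6
  (π[c](R) ⋈[c=g] T) → 4

== RESULT ==
c | y | h | g
2 | r | 4 | 2
2 | t | 8 | 2
4 | r | 6 | 4
7 | q | 6 | 7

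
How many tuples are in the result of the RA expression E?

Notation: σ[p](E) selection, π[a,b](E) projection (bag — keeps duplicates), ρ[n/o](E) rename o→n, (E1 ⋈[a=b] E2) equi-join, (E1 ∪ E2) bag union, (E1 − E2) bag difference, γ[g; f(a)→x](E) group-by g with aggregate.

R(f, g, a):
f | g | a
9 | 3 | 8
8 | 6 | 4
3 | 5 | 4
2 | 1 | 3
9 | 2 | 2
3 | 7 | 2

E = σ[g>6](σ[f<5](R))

Per-node cardinality:
  R → 6
  σ[f<5](R) → 3
  σ[g>6](σ[f<5](R)) → 1

|E| = 1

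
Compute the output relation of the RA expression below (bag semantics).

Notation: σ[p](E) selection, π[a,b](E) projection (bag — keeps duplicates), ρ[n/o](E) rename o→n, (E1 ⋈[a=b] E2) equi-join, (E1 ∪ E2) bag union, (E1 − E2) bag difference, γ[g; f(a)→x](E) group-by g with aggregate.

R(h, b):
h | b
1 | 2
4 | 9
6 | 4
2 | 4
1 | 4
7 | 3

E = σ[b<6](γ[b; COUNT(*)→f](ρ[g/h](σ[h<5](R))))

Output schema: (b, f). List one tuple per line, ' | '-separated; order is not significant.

Row counts bottom-up:
  R → 6
  σ[h<5](R) → 4
  ρ[g/h](σ[h<5](R)) → 4
  γ[b; COUNT(*)→f](ρ[g/h](σ[h<5](R))) → 3
  σ[b<6](γ[b; COUNT(*)→f](ρ[g/h](σ[h<5](R)))) → 2

== RESULT ==
b | f
2 | 1
4 | 2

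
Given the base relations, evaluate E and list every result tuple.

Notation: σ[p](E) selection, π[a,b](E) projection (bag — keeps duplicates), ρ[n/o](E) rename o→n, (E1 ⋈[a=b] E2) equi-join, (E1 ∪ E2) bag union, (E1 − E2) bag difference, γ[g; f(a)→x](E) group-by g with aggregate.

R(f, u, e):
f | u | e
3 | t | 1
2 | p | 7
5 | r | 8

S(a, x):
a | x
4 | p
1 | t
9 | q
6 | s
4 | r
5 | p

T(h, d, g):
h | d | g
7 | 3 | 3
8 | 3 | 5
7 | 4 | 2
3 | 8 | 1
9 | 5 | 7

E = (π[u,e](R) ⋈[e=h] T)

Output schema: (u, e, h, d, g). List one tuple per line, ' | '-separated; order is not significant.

Per-node cardinality:
  R → 3
  π[u,e](R) → 3
  T → 5
  (π[u,e](R) ⋈[e=h] T) → 3

== RESULT ==
u | e | h | d | g
p | 7 | 7 | 3 | 3
p | 7 | 7 | 4 | 2
r | 8 | 8 | 3 | 5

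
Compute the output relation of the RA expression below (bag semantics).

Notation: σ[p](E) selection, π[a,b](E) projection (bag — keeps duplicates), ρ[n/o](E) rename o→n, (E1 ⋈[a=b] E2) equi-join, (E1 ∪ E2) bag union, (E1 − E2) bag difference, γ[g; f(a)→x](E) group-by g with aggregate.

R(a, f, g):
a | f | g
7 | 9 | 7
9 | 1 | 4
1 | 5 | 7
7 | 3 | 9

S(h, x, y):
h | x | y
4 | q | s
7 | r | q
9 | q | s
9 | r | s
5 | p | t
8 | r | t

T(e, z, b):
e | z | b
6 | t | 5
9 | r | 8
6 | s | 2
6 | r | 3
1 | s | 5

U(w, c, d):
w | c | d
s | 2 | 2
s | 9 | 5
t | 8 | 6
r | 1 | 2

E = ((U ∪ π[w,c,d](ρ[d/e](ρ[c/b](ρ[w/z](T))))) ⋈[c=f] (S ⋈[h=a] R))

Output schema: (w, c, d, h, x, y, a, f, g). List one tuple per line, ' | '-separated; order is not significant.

Subexpression sizes:
  U → 4
  T → 5
  ρ[w/z](T) → 5
  ρ[c/b](ρ[w/z](T)) → 5
  ρ[d/e](ρ[c/b](ρ[w/z](T))) → 5
  π[w,c,d](ρ[d/e](ρ[c/b](ρ[w/z](T)))) → 5
  (U ∪ π[w,c,d](ρ[d/e](ρ[c/b](ρ[w/z](T))))) → 9
  S → 6
  R → 4
  (S ⋈[h=a] R) → 4
  ((U ∪ π[w,c,d](ρ[d/e](ρ[c/b](ρ[w/z](T))))) ⋈[c=f] (S ⋈[h=a] R)) → 4

== RESULT ==
w | c | d | h | x | y | a | f | g
r | 1 | 2 | 9 | q | s | 9 | 1 | 4
r | 1 | 2 | 9 | r | s | 9 | 1 | 4
r | 3 | 6 | 7 | r | q | 7 | 3 | 9
s | 9 | 5 | 7 | r | q | 7 | 9 | 7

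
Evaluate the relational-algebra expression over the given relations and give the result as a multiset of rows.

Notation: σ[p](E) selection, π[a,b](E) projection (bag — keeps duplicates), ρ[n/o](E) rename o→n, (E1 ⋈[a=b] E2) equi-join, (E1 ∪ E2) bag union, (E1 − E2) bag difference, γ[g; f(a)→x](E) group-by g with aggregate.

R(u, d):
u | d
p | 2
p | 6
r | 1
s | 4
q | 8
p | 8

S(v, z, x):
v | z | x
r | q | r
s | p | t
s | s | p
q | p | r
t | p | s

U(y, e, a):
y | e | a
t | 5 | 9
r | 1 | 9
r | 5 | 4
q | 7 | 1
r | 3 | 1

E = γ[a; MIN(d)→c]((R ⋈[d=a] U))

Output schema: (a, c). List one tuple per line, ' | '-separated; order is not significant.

Per-node cardinality:
  R → 6
  U → 5
  (R ⋈[d=a] U) → 3
  γ[a; MIN(d)→c]((R ⋈[d=a] U)) → 2

== RESULT ==
a | c
1 | 1
4 | 4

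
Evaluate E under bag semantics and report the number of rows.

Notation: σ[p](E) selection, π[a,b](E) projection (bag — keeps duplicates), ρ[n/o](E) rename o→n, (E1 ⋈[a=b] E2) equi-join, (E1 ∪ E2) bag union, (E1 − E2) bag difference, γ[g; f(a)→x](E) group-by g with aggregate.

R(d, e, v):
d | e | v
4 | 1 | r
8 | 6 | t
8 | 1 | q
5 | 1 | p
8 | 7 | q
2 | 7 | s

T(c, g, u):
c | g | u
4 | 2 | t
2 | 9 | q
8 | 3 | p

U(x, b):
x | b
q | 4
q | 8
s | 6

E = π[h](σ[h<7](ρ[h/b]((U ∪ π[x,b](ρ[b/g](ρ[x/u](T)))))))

Row counts bottom-up:
  U → 3
  T → 3
  ρ[x/u](T) → 3
  ρ[b/g](ρ[x/u](T)) → 3
  π[x,b](ρ[b/g](ρ[x/u](T))) → 3
  (U ∪ π[x,b](ρ[b/g](ρ[x/u](T)))) → 6
  ρ[h/b]((U ∪ π[x,b](ρ[b/g](ρ[x/u](T))))) → 6
  σ[h<7](ρ[h/b]((U ∪ π[x,b](ρ[b/g](ρ[x/u](T)))))) → 4
  π[h](σ[h<7](ρ[h/b]((U ∪ π[x,b](ρ[b/g](ρ[x/u](T))))))) → 4

|E| = 4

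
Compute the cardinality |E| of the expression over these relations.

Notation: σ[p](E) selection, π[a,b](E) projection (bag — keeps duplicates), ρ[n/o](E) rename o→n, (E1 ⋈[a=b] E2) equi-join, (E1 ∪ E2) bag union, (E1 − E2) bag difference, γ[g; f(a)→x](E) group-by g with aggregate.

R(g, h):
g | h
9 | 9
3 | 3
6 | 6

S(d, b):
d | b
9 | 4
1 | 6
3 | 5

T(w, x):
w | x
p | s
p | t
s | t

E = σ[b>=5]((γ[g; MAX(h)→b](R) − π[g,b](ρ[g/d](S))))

Subexpression sizes:
  R → 3
  γ[g; MAX(h)→b](R) → 3
  S → 3
  ρ[g/d](S) → 3
  π[g,b](ρ[g/d](S)) → 3
  (γ[g; MAX(h)→b](R) − π[g,b](ρ[g/d](S))) → 3
  σ[b>=5]((γ[g; MAX(h)→b](R) − π[g,b](ρ[g/d](S)))) → 2

|E| = 2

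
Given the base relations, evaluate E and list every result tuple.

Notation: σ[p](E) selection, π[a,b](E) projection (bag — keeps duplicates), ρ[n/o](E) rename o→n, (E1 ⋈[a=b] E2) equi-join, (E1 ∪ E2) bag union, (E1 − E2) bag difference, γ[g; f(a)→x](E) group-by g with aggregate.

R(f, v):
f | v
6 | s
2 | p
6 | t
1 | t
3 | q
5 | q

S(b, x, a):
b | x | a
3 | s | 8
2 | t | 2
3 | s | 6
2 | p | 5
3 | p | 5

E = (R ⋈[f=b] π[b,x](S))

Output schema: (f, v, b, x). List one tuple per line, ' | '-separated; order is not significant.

Row counts bottom-up:
  R → 6
  S → 5
  π[b,x](S) → 5
  (R ⋈[f=b] π[b,x](S)) → 5

== RESULT ==
f | v | b | x
2 | p | 2 | p
2 | p | 2 | t
3 | q | 3 | p
3 | q | 3 | s
3 | q | 3 | s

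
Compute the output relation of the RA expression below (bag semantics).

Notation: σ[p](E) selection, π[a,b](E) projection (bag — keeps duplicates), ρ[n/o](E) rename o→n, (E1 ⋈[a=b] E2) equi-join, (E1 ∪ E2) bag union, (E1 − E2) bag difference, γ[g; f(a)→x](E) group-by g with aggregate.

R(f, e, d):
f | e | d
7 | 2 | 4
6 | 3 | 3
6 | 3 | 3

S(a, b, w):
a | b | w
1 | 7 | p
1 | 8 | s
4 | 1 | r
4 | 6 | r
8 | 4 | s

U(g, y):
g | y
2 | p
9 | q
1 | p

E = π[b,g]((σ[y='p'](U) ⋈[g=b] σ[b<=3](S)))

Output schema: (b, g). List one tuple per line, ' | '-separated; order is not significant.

Row counts bottom-up:
  U → 3
  σ[y='p'](U) → 2
  S → 5
  σ[b<=3](S) → 1
  (σ[y='p'](U) ⋈[g=b] σ[b<=3](S)) → 1
  π[b,g]((σ[y='p'](U) ⋈[g=b] σ[b<=3](S))) → 1

== RESULT ==
b | g
1 | 1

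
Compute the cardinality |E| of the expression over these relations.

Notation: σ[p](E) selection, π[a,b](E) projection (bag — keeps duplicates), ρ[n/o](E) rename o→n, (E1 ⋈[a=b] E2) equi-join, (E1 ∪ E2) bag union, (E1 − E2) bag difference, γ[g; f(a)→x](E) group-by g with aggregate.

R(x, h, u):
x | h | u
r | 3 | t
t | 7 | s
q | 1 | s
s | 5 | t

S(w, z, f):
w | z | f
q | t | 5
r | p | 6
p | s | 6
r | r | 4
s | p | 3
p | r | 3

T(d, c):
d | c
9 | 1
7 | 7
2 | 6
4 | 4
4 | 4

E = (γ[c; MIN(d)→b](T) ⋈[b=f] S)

Stepwise |·|:
  T → 5
  γ[c; MIN(d)→b](T) → 4
  S → 6
  (γ[c; MIN(d)→b](T) ⋈[b=f] S) → 1

|E| = 1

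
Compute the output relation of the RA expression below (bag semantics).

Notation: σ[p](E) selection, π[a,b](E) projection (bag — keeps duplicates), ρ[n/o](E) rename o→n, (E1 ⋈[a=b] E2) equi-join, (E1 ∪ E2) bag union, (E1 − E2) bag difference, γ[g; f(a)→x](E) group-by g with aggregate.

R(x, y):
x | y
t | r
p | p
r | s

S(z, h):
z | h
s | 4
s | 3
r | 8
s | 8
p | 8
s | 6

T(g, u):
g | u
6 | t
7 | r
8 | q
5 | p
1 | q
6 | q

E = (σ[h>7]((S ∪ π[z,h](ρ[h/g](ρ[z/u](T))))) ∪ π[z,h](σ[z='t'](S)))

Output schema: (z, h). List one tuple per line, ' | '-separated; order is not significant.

Row counts bottom-up:
  S → 6
  T → 6
  ρ[z/u](T) → 6
  ρ[h/g](ρ[z/u](T)) → 6
  π[z,h](ρ[h/g](ρ[z/u](T))) → 6
  (S ∪ π[z,h](ρ[h/g](ρ[z/u](T)))) → 12
  σ[h>7]((S ∪ π[z,h](ρ[h/g](ρ[z/u](T))))) → 4
  S → 6
  σ[z='t'](S) → 0
  π[z,h](σ[z='t'](S)) → 0
  (σ[h>7]((S ∪ π[z,h](ρ[h/g](ρ[z/u](T))))) ∪ π[z,h](σ[z='t'](S))) → 4

== RESULT ==
z | h
p | 8
q | 8
r | 8
s | 8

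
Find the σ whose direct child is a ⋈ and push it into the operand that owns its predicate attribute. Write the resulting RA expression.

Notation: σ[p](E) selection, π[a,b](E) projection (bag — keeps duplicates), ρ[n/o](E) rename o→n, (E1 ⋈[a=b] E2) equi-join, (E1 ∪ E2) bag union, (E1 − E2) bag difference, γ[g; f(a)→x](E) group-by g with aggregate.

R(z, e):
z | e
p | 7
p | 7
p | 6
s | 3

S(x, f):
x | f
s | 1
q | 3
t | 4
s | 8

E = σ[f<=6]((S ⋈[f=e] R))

σ filters on f, owned by the left side.
E' = (σ[f<=6](S) ⋈[f=e] R)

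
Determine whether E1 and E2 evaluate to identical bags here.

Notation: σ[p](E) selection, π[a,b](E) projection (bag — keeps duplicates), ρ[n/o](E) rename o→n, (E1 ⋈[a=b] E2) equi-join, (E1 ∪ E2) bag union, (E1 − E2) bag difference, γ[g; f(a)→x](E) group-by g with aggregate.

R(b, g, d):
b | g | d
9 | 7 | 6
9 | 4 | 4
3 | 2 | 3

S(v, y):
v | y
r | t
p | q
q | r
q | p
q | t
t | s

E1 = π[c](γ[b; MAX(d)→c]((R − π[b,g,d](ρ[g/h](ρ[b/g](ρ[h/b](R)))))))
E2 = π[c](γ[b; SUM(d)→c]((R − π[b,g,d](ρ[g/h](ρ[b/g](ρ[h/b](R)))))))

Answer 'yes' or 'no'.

E1 row counts bottom-up:
  R → 3
  R → 3
  ρ[h/b](R) → 3
  ρ[b/g](ρ[h/b](R)) → 3
  ρ[g/h](ρ[b/g](ρ[h/b](R))) → 3
  π[b,g,d](ρ[g/h](ρ[b/g](ρ[h/b](R)))) → 3
  (R − π[b,g,d](ρ[g/h](ρ[b/g](ρ[h/b](R))))) → 3
  γ[b; MAX(d)→c]((R − π[b,g,d](ρ[g/h](ρ[b/g](ρ[h/b](R)))))) → 2
  π[c](γ[b; MAX(d)→c]((R − π[b,g,d](ρ[g/h](ρ[b/g](ρ[h/b](R))))))) → 2
E2 row counts bottom-up:
  R → 3
  R → 3
  ρ[h/b](R) → 3
  ρ[b/g](ρ[h/b](R)) → 3
  ρ[g/h](ρ[b/g](ρ[h/b](R))) → 3
  π[b,g,d](ρ[g/h](ρ[b/g](ρ[h/b](R)))) → 3
  (R − π[b,g,d](ρ[g/h](ρ[b/g](ρ[h/b](R))))) → 3
  γ[b; SUM(d)→c]((R − π[b,g,d](ρ[g/h](ρ[b/g](ρ[h/b](R)))))) → 2
  π[c](γ[b; SUM(d)→c]((R − π[b,g,d](ρ[g/h](ρ[b/g](ρ[h/b](R))))))) → 2

E1 result:
c
3
6
E2 result:
c
3
10
Witness: (6,) appears 1× in E1 but 0× in E2.

no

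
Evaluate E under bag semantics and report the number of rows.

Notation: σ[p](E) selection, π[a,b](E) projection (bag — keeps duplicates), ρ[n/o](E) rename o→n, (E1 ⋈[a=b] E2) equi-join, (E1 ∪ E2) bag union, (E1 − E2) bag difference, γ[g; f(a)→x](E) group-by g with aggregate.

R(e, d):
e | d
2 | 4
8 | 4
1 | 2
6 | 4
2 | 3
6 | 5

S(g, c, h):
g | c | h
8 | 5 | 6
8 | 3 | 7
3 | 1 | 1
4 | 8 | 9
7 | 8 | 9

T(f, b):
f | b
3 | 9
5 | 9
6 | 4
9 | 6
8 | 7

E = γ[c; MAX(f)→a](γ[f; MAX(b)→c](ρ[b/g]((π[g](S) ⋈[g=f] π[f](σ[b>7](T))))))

Stepwise |·|:
  S → 5
  π[g](S) → 5
  T → 5
  σ[b>7](T) → 2
  π[f](σ[b>7](T)) → 2
  (π[g](S) ⋈[g=f] π[f](σ[b>7](T))) → 1
  ρ[b/g]((π[g](S) ⋈[g=f] π[f](σ[b>7](T)))) → 1
  γ[f; MAX(b)→c](ρ[b/g]((π[g](S) ⋈[g=f] π[f](σ[b>7](T))))) → 1
  γ[c; MAX(f)→a](γ[f; MAX(b)→c](ρ[b/g]((π[g](S) ⋈[g=f] π[f](σ[b>7](T)))))) → 1

|E| = 1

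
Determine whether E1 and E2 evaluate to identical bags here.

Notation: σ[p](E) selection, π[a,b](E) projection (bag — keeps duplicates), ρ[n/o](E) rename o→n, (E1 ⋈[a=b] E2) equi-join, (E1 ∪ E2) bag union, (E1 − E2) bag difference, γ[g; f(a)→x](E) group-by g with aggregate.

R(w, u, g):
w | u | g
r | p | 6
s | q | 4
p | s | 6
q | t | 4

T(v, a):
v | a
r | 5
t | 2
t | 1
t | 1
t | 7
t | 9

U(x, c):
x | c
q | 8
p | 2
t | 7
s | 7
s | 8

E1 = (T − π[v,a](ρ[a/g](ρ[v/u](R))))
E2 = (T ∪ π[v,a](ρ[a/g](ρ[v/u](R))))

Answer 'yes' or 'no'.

E1 subexpression sizes:
  T → 6
  R → 4
  ρ[v/u](R) → 4
  ρ[a/g](ρ[v/u](R)) → 4
  π[v,a](ρ[a/g](ρ[v/u](R))) → 4
  (T − π[v,a](ρ[a/g](ρ[v/u](R)))) → 6
E2 subexpression sizes:
  T → 6
  R → 4
  ρ[v/u](R) → 4
  ρ[a/g](ρ[v/u](R)) → 4
  π[v,a](ρ[a/g](ρ[v/u](R))) → 4
  (T ∪ π[v,a](ρ[a/g](ρ[v/u](R)))) → 10

E1 result:
v | a
r | 5
t | 1
t | 1
t | 2
t | 7
t | 9
E2 result:
v | a
p | 6
q | 4
r | 5
s | 6
t | 1
t | 1
t | 2
t | 4
t | 7
t | 9
Witness: ('s', 6) appears 0× in E1 but 1× in E2.

no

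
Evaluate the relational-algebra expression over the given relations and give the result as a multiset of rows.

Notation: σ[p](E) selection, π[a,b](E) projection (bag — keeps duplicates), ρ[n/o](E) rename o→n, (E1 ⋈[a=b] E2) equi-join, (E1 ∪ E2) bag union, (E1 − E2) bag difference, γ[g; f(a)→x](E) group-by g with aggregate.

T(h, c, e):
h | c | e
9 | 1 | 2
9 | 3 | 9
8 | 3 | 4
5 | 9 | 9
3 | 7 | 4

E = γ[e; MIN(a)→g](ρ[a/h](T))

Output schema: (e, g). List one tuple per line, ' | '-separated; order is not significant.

Stepwise |·|:
  T → 5
  ρ[a/h](T) → 5
  γ[e; MIN(a)→g](ρ[a/h](T)) → 3

== RESULT ==
e | g
2 | 9
4 | 3
9 | 5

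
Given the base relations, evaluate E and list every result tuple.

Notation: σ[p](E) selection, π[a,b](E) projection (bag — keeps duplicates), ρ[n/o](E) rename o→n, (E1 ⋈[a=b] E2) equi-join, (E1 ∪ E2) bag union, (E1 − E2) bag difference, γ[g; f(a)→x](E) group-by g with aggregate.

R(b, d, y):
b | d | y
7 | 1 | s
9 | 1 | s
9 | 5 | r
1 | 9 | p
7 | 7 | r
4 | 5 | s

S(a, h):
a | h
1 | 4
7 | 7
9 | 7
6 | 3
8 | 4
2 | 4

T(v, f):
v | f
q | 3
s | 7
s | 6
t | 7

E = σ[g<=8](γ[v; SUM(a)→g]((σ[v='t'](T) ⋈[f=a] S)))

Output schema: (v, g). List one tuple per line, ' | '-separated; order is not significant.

Subexpression sizes:
  T → 4
  σ[v='t'](T) → 1
  S → 6
  (σ[v='t'](T) ⋈[f=a] S) → 1
  γ[v; SUM(a)→g]((σ[v='t'](T) ⋈[f=a] S)) → 1
  σ[g<=8](γ[v; SUM(a)→g]((σ[v='t'](T) ⋈[f=a] S))) → 1

== RESULT ==
v | g
t | 7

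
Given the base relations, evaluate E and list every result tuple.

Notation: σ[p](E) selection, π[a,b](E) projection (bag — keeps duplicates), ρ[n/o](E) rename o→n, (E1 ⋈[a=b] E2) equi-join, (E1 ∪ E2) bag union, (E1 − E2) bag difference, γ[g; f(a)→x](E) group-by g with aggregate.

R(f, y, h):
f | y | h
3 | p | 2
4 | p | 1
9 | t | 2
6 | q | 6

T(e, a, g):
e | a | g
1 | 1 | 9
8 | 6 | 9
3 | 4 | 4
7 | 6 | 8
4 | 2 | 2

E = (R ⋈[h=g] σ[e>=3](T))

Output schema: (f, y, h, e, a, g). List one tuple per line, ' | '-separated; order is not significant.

Per-node cardinality:
  R → 4
  T → 5
  σ[e>=3](T) → 4
  (R ⋈[h=g] σ[e>=3](T)) → 2

== RESULT ==
f | y | h | e | a | g
3 | p | 2 | 4 | 2 | 2
9 | t | 2 | 4 | 2 | 2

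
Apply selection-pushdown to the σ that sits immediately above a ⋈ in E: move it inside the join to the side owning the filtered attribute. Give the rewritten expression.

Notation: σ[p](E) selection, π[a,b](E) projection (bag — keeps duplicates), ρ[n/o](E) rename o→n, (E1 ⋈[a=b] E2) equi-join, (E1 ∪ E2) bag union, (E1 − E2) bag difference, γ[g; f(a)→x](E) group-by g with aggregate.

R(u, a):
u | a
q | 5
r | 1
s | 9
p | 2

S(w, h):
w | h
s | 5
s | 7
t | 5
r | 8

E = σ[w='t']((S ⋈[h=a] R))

σ filters on w, owned by the left side.
E' = (σ[w='t'](S) ⋈[h=a] R)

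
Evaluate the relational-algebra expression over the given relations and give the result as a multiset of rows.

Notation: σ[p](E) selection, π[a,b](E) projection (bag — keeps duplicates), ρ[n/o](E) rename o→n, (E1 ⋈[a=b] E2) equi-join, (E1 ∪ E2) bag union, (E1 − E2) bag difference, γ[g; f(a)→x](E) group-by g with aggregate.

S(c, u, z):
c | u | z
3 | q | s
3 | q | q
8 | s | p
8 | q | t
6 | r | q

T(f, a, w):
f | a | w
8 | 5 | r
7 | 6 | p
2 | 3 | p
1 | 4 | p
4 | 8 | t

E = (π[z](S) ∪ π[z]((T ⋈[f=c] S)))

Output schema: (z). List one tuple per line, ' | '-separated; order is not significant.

Stepwise |·|:
  S → 5
  π[z](S) → 5
  T → 5
  S → 5
  (T ⋈[f=c] S) → 2
  π[z]((T ⋈[f=c] S)) → 2
  (π[z](S) ∪ π[z]((T ⋈[f=c] S))) → 7

== RESULT ==
z
p
p
q
q
s
t
t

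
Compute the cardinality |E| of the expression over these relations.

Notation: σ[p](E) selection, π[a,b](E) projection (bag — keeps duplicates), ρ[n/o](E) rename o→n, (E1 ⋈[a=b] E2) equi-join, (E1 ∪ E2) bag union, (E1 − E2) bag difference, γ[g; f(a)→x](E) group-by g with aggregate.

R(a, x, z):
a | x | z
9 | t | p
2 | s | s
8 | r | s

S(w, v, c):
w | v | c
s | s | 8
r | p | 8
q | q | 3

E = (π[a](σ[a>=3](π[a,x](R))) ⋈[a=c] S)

Per-node cardinality:
  R → 3
  π[a,x](R) → 3
  σ[a>=3](π[a,x](R)) → 2
  π[a](σ[a>=3](π[a,x](R))) → 2
  S → 3
  (π[a](σ[a>=3](π[a,x](R))) ⋈[a=c] S) → 2

|E| = 2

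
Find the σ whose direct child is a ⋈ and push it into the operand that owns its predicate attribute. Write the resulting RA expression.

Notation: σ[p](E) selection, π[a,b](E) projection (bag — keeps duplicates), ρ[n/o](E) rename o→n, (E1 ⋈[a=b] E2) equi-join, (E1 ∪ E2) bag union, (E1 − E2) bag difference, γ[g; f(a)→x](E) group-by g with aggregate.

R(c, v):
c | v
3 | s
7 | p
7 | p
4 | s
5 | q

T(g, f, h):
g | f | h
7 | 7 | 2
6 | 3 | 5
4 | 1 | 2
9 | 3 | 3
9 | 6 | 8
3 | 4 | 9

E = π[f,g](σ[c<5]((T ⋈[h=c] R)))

σ filters on c, owned by the right side.
E' = π[f,g]((T ⋈[h=c] σ[c<5](R)))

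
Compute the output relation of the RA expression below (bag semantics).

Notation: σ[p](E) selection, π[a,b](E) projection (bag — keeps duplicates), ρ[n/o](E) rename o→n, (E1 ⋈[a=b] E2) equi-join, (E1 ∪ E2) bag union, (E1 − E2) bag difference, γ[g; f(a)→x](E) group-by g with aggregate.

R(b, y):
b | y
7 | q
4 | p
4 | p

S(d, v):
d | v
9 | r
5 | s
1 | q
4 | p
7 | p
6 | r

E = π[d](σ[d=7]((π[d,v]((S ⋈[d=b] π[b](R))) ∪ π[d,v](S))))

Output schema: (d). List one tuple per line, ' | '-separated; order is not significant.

Stepwise |·|:
  S → 6
  R → 3
  π[b](R) → 3
  (S ⋈[d=b] π[b](R)) → 3
  π[d,v]((S ⋈[d=b] π[b](R))) → 3
  S → 6
  π[d,v](S) → 6
  (π[d,v]((S ⋈[d=b] π[b](R))) ∪ π[d,v](S)) → 9
  σ[d=7]((π[d,v]((S ⋈[d=b] π[b](R))) ∪ π[d,v](S))) → 2
  π[d](σ[d=7]((π[d,v]((S ⋈[d=b] π[b](R))) ∪ π[d,v](S)))) → 2

== RESULT ==
d
7
7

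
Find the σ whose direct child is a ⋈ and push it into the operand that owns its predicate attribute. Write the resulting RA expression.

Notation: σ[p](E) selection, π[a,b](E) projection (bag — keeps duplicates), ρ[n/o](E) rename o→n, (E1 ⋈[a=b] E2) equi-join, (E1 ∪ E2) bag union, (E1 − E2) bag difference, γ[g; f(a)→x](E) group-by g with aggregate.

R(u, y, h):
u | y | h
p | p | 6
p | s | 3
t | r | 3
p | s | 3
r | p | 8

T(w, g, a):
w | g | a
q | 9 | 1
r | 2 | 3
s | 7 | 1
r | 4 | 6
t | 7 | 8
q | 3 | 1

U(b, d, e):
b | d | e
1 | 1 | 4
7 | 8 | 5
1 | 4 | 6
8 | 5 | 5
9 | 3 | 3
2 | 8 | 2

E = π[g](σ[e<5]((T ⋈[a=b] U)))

σ filters on e, owned by the right side.
E' = π[g]((T ⋈[a=b] σ[e<5](U)))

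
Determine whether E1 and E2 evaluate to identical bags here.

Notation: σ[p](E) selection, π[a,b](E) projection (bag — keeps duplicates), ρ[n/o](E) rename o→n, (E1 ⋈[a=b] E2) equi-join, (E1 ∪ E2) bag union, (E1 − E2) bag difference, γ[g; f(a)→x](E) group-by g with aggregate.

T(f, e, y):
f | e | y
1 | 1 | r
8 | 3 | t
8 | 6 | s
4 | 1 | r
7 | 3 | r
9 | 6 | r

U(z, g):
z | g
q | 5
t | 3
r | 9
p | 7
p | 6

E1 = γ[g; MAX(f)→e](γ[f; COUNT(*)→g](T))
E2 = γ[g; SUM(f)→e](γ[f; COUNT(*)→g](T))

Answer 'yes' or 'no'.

E1 stepwise |·|:
  T → 6
  γ[f; COUNT(*)→g](T) → 5
  γ[g; MAX(f)→e](γ[f; COUNT(*)→g](T)) → 2
E2 stepwise |·|:
  T → 6
  γ[f; COUNT(*)→g](T) → 5
  γ[g; SUM(f)→e](γ[f; COUNT(*)→g](T)) → 2

E1 result:
g | e
1 | 9
2 | 8
E2 result:
g | e
1 | 21
2 | 8
Witness: (1, 9) appears 1× in E1 but 0× in E2.

no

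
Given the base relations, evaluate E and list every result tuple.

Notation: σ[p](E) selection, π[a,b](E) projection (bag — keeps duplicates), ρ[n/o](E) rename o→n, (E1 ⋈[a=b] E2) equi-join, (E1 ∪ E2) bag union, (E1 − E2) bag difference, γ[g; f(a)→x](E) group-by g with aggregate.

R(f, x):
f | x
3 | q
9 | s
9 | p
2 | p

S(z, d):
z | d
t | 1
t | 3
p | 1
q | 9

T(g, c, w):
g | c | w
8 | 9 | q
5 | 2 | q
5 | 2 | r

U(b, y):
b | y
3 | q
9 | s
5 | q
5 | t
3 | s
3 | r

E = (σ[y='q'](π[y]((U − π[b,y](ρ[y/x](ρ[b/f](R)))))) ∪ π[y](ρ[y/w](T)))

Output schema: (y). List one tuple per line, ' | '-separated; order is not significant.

Per-node cardinality:
  U → 6
  R → 4
  ρ[b/f](R) → 4
  ρ[y/x](ρ[b/f](R)) → 4
  π[b,y](ρ[y/x](ρ[b/f](R))) → 4
  (U − π[b,y](ρ[y/x](ρ[b/f](R)))) → 4
  π[y]((U − π[b,y](ρ[y/x](ρ[b/f](R))))) → 4
  σ[y='q'](π[y]((U − π[b,y](ρ[y/x](ρ[b/f](R)))))) → 1
  T → 3
  ρ[y/w](T) → 3
  π[y](ρ[y/w](T)) → 3
  (σ[y='q'](π[y]((U − π[b,y](ρ[y/x](ρ[b/f](R)))))) ∪ π[y](ρ[y/w](T))) → 4

== RESULT ==
y
q
q
q
r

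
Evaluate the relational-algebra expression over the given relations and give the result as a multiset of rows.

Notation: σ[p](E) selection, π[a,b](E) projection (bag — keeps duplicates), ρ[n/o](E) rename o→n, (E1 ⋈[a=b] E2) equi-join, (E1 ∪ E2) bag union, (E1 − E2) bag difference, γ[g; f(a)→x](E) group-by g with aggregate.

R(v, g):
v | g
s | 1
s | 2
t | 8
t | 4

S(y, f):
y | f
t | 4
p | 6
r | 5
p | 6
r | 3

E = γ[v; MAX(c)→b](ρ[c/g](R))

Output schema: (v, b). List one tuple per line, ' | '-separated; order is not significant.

Row counts bottom-up:
  R → 4
  ρ[c/g](R) → 4
  γ[v; MAX(c)→b](ρ[c/g](R)) → 2

== RESULT ==
v | b
s | 2
t | 8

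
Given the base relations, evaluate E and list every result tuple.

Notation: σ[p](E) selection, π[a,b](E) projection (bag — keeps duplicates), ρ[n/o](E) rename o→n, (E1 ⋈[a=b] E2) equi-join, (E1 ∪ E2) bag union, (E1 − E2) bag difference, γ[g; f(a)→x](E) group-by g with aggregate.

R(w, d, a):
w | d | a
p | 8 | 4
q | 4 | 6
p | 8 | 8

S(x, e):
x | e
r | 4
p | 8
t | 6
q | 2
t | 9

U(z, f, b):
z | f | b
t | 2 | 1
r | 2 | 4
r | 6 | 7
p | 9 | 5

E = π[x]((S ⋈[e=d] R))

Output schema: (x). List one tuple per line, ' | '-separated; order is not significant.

Stepwise |·|:
  S → 5
  R → 3
  (S ⋈[e=d] R) → 3
  π[x]((S ⋈[e=d] R)) → 3

== RESULT ==
x
p
p
r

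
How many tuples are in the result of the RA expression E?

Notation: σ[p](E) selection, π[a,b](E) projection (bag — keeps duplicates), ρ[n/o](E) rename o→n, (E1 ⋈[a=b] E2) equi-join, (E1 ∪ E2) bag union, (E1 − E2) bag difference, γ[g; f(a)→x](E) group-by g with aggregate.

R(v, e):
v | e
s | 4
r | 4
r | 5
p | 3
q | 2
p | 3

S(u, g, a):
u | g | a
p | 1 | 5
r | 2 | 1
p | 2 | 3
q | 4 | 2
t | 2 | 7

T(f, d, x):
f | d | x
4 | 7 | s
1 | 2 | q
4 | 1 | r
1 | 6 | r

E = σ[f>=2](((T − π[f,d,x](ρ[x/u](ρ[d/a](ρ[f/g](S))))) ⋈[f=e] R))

Subexpression sizes:
  T → 4
  S → 5
  ρ[f/g](S) → 5
  ρ[d/a](ρ[f/g](S)) → 5
  ρ[x/u](ρ[d/a](ρ[f/g](S))) → 5
  π[f,d,x](ρ[x/u](ρ[d/a](ρ[f/g](S)))) → 5
  (T − π[f,d,x](ρ[x/u](ρ[d/a](ρ[f/g](S))))) → 4
  R → 6
  ((T − π[f,d,x](ρ[x/u](ρ[d/a](ρ[f/g](S))))) ⋈[f=e] R) → 4
  σ[f>=2](((T − π[f,d,x](ρ[x/u](ρ[d/a](ρ[f/g](S))))) ⋈[f=e] R)) → 4

|E| = 4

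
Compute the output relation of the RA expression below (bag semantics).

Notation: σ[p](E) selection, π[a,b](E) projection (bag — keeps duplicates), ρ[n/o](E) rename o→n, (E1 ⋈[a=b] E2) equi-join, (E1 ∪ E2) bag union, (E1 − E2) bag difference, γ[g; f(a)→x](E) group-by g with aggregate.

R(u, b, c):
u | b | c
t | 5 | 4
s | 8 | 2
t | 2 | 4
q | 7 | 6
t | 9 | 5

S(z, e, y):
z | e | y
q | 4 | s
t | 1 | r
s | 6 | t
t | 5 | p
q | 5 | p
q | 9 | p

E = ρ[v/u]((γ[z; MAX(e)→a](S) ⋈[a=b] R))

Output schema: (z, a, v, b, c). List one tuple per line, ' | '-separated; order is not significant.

Stepwise |·|:
  S → 6
  γ[z; MAX(e)→a](S) → 3
  R → 5
  (γ[z; MAX(e)→a](S) ⋈[a=b] R) → 2
  ρ[v/u]((γ[z; MAX(e)→a](S) ⋈[a=b] R)) → 2

== RESULT ==
z | a | v | b | c
q | 9 | t | 9 | 5
t | 5 | t | 5 | 4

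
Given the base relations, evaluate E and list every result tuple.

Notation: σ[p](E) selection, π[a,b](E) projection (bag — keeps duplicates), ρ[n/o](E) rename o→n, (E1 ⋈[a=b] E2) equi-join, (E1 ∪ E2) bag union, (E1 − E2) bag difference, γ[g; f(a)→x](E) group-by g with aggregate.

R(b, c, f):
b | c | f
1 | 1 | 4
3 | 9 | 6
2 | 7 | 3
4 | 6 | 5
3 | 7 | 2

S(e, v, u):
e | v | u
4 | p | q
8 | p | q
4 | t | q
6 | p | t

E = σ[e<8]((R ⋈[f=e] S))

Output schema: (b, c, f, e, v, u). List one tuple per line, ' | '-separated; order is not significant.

Subexpression sizes:
  R → 5
  S → 4
  (R ⋈[f=e] S) → 3
  σ[e<8]((R ⋈[f=e] S)) → 3

== RESULT ==
b | c | f | e | v | u
1 | 1 | 4 | 4 | p | q
1 | 1 | 4 | 4 | t | q
3 | 9 | 6 | 6 | p | t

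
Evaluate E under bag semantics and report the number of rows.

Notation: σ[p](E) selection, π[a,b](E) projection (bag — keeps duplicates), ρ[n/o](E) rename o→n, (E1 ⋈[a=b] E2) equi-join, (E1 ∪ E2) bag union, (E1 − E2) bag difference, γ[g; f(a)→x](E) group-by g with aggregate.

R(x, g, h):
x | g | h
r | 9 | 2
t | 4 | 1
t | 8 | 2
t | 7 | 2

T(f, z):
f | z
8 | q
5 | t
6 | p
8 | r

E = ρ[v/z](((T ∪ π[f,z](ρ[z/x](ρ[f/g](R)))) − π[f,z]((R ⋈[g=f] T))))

Row counts bottom-up:
  T → 4
  R → 4
  ρ[f/g](R) → 4
  ρ[z/x](ρ[f/g](R)) → 4
  π[f,z](ρ[z/x](ρ[f/g](R))) → 4
  (T ∪ π[f,z](ρ[z/x](ρ[f/g](R)))) → 8
  R → 4
  T → 4
  (R ⋈[g=f] T) → 2
  π[f,z]((R ⋈[g=f] T)) → 2
  ((T ∪ π[f,z](ρ[z/x](ρ[f/g](R)))) − π[f,z]((R ⋈[g=f] T))) → 6
  ρ[v/z](((T ∪ π[f,z](ρ[z/x](ρ[f/g](R)))) − π[f,z]((R ⋈[g=f] T)))) → 6

|E| = 6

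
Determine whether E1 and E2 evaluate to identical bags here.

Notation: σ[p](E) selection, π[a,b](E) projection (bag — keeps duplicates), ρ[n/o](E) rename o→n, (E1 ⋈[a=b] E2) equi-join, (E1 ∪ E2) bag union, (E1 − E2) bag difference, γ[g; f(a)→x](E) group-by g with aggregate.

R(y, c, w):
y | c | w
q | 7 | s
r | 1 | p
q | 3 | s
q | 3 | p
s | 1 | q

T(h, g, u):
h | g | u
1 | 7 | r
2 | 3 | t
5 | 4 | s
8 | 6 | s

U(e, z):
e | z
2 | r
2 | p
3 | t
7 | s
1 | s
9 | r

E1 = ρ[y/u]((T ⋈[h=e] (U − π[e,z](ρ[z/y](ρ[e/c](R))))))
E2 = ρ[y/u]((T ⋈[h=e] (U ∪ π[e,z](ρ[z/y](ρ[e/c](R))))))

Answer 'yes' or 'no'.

E1 subexpression sizes:
  T → 4
  U → 6
  R → 5
  ρ[e/c](R) → 5
  ρ[z/y](ρ[e/c](R)) → 5
  π[e,z](ρ[z/y](ρ[e/c](R))) → 5
  (U − π[e,z](ρ[z/y](ρ[e/c](R)))) → 5
  (T ⋈[h=e] (U − π[e,z](ρ[z/y](ρ[e/c](R))))) → 2
  ρ[y/u]((T ⋈[h=e] (U − π[e,z](ρ[z/y](ρ[e/c](R)))))) → 2
E2 subexpression sizes:
  T → 4
  U → 6
  R → 5
  ρ[e/c](R) → 5
  ρ[z/y](ρ[e/c](R)) → 5
  π[e,z](ρ[z/y](ρ[e/c](R))) → 5
  (U ∪ π[e,z](ρ[z/y](ρ[e/c](R)))) → 11
  (T ⋈[h=e] (U ∪ π[e,z](ρ[z/y](ρ[e/c](R))))) → 5
  ρ[y/u]((T ⋈[h=e] (U ∪ π[e,z](ρ[z/y](ρ[e/c](R)))))) → 5

E1 result:
h | g | y | e | z
2 | 3 | t | 2 | p
2 | 3 | t | 2 | r
E2 result:
h | g | y | e | z
1 | 7 | r | 1 | r
1 | 7 | r | 1 | s
1 | 7 | r | 1 | s
2 | 3 | t | 2 | p
2 | 3 | t | 2 | r
Witness: (1, 7, 'r', 1, 's') appears 0× in E1 but 2× in E2.

no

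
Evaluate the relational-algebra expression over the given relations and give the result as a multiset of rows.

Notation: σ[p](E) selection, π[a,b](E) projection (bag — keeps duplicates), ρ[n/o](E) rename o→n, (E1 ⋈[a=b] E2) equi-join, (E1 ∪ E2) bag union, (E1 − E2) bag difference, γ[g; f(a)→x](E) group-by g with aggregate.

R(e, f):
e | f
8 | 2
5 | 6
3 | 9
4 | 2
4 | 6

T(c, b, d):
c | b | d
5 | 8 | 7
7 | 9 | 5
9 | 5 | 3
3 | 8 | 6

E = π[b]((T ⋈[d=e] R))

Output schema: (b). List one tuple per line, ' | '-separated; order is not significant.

Row counts bottom-up:
  T → 4
  R → 5
  (T ⋈[d=e] R) → 2
  π[b]((T ⋈[d=e] R)) → 2

== RESULT ==
b
5
9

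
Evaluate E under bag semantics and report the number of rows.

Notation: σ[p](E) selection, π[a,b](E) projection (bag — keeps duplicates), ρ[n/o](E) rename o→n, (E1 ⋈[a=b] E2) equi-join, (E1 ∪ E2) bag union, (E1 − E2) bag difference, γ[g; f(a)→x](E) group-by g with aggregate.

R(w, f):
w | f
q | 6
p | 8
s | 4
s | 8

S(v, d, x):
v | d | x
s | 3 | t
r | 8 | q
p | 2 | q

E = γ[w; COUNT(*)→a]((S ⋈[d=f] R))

Row counts bottom-up:
  S → 3
  R → 4
  (S ⋈[d=f] R) → 2
  γ[w; COUNT(*)→a]((S ⋈[d=f] R)) → 2

|E| = 2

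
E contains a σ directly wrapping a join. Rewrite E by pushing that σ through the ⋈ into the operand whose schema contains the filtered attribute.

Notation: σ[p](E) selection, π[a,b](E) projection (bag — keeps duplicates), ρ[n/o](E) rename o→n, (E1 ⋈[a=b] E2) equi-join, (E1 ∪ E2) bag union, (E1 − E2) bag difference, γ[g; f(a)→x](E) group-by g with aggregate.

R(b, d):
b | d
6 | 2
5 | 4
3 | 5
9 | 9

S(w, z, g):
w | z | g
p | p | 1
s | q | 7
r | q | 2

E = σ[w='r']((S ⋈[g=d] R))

σ filters on w, owned by the left side.
E' = (σ[w='r'](S) ⋈[g=d] R)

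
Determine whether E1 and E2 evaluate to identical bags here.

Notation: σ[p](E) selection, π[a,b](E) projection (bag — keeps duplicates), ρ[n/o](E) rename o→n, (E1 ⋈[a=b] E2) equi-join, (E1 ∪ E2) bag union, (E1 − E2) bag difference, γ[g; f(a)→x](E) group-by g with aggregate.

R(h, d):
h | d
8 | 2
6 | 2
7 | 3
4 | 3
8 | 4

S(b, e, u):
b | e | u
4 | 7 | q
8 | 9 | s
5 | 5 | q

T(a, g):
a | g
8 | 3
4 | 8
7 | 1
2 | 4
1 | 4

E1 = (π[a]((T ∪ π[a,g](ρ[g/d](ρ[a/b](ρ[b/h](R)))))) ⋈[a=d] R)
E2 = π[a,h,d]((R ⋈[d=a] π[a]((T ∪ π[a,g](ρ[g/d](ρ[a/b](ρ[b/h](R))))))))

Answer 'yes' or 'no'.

E1 subexpression sizes:
  T → 5
  R → 5
  ρ[b/h](R) → 5
  ρ[a/b](ρ[b/h](R)) → 5
  ρ[g/d](ρ[a/b](ρ[b/h](R))) → 5
  π[a,g](ρ[g/d](ρ[a/b](ρ[b/h](R)))) → 5
  (T ∪ π[a,g](ρ[g/d](ρ[a/b](ρ[b/h](R))))) → 10
  π[a]((T ∪ π[a,g](ρ[g/d](ρ[a/b](ρ[b/h](R)))))) → 10
  R → 5
  (π[a]((T ∪ π[a,g](ρ[g/d](ρ[a/b](ρ[b/h](R)))))) ⋈[a=d] R) → 4
E2 subexpression sizes:
  R → 5
  T → 5
  R → 5
  ρ[b/h](R) → 5
  ρ[a/b](ρ[b/h](R)) → 5
  ρ[g/d](ρ[a/b](ρ[b/h](R))) → 5
  π[a,g](ρ[g/d](ρ[a/b](ρ[b/h](R)))) → 5
  (T ∪ π[a,g](ρ[g/d](ρ[a/b](ρ[b/h](R))))) → 10
  π[a]((T ∪ π[a,g](ρ[g/d](ρ[a/b](ρ[b/h](R)))))) → 10
  (R ⋈[d=a] π[a]((T ∪ π[a,g](ρ[g/d](ρ[a/b](ρ[b/h](R))))))) → 4
  π[a,h,d]((R ⋈[d=a] π[a]((T ∪ π[a,g](ρ[g/d](ρ[a/b](ρ[b/h](R)))))))) → 4

E1 and E2 produce the same multiset:
a | h | d
2 | 6 | 2
2 | 8 | 2
4 | 8 | 4
4 | 8 | 4

yes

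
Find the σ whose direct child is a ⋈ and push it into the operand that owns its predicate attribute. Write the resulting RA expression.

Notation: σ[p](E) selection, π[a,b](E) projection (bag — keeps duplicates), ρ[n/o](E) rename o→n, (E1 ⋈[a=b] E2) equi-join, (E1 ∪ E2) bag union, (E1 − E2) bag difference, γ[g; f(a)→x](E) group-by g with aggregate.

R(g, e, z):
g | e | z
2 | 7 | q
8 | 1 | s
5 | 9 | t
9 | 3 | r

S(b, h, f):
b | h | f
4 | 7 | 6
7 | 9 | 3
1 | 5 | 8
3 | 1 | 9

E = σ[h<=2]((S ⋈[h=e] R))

σ filters on h, owned by the left side.
E' = (σ[h<=2](S) ⋈[h=e] R)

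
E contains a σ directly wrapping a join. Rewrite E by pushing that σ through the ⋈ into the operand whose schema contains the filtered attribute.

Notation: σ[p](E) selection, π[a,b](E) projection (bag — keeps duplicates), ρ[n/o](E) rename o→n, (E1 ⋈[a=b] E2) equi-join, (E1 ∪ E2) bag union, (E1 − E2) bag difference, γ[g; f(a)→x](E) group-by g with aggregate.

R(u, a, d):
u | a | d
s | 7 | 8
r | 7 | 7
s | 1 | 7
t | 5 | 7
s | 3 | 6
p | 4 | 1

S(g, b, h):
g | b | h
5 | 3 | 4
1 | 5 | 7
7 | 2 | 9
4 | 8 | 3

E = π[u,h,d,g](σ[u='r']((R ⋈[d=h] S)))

σ filters on u, owned by the left side.
E' = π[u,h,d,g]((σ[u='r'](R) ⋈[d=h] S))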